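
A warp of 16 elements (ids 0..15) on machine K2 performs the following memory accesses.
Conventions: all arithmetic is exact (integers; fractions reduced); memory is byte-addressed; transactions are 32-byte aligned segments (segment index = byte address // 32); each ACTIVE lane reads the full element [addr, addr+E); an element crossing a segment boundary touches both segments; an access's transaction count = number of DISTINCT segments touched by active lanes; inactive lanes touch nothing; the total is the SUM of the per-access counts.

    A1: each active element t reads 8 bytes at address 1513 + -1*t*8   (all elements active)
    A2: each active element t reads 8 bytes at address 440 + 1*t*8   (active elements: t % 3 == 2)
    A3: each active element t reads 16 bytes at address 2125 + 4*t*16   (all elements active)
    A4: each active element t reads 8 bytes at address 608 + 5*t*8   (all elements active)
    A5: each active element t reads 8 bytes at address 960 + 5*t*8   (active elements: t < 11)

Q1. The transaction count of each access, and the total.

A1: 5 transactions
A2: 4 transactions
A3: 16 transactions
A4: 16 transactions
A5: 11 transactions

Answer: 5,4,16,16,11; total 52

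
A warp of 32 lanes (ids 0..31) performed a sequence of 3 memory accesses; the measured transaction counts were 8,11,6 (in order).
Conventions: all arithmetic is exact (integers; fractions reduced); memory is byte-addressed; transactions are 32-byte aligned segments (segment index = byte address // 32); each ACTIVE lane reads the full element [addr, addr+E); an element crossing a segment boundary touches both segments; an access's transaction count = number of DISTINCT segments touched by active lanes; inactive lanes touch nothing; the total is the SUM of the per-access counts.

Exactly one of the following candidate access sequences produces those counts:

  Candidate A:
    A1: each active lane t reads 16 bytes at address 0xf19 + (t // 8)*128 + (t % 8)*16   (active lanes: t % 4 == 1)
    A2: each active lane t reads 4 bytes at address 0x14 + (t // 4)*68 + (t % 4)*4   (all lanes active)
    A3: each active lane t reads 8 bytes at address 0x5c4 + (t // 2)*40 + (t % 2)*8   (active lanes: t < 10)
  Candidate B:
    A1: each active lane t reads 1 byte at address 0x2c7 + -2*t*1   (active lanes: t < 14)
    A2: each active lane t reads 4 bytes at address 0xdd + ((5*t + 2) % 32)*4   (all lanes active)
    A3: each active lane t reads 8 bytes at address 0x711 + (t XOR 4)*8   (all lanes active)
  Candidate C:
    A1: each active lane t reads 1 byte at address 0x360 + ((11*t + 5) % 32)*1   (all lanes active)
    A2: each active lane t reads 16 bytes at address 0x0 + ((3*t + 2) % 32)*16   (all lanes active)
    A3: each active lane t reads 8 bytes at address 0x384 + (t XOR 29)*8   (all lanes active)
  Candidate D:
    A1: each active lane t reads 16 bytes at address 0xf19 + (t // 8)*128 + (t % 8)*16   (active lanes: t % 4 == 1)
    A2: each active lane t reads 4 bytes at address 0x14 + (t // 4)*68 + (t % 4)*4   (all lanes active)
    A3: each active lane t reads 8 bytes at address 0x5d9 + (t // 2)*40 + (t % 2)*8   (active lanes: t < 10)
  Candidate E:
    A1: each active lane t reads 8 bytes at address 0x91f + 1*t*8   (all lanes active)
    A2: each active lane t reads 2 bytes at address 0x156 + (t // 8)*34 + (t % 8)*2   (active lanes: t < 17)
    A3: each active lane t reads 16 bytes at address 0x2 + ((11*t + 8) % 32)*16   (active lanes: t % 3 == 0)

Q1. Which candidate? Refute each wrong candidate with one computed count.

B: A1 gives 2 transactions, not 8
C: A1 gives 1 transaction, not 8
D: A3 gives 7 transactions, not 6
E: A1 gives 9 transactions, not 8
A: all counts match (8,11,6)

Answer: A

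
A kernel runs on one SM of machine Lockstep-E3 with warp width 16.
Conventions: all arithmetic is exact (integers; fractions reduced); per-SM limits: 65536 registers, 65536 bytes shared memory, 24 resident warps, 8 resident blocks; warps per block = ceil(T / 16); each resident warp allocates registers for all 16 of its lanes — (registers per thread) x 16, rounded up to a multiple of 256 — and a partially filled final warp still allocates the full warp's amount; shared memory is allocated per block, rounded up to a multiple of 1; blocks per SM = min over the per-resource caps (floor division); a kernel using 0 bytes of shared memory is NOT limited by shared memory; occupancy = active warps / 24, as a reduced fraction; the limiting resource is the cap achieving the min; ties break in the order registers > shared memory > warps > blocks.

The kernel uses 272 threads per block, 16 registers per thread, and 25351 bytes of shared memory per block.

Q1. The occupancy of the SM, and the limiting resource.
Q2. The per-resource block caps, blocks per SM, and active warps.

Answer: occupancy 17/24, limited by warps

registers: 15 blocks
shared memory: 2 blocks
warps: 1 block
blocks: 8 blocks

Answer: 1 block, 17 active warps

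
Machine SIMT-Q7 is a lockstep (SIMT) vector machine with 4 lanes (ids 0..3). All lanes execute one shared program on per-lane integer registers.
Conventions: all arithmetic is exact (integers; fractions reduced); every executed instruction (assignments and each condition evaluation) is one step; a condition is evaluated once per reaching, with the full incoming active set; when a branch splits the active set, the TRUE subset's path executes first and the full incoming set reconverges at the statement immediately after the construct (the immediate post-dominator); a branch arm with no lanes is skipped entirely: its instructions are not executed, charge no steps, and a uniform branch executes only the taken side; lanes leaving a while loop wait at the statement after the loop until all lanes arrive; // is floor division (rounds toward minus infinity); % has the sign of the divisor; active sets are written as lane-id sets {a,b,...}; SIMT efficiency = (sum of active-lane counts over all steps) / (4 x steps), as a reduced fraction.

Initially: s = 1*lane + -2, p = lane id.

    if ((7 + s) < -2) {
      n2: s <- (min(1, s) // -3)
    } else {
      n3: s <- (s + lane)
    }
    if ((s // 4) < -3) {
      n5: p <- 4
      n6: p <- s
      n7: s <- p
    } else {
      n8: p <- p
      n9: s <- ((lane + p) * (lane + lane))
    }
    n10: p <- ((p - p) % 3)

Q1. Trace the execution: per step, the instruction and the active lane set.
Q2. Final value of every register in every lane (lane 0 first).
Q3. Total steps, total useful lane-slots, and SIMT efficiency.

step 0: eval ((7 + s) < -2)          {0,1,2,3}
step 1: s <- (s + lane)              {0,1,2,3}
step 2: eval ((s // 4) < -3)         {0,1,2,3}
step 3: p <- p                       {0,1,2,3}
step 4: s <- ((lane + p) * (lane + lane)) {0,1,2,3}
step 5: p <- ((p - p) % 3)           {0,1,2,3}

Answer: 6 steps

s: 0,4,16,36
p: 0,0,0,0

steps = 6; useful = 24; efficiency = 24/24 = 1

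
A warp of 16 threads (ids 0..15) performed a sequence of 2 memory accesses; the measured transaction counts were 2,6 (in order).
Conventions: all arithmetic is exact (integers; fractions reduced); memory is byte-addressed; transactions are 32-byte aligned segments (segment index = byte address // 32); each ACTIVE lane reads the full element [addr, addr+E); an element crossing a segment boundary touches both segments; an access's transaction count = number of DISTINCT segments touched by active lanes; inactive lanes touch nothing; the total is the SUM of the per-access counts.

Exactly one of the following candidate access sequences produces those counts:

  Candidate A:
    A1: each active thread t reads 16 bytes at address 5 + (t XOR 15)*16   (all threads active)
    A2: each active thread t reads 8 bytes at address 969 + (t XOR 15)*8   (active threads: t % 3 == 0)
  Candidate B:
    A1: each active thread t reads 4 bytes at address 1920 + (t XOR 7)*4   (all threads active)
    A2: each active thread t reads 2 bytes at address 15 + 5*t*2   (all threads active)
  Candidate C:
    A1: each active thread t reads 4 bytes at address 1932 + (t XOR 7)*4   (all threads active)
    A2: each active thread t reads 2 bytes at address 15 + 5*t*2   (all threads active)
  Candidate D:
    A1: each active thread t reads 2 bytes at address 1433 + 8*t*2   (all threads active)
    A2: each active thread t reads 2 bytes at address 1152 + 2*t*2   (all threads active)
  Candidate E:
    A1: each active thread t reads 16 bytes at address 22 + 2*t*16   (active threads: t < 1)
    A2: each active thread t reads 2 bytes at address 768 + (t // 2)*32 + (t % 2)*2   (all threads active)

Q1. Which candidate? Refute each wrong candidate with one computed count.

A: A1 gives 9 transactions, not 2
C: A1 gives 3 transactions, not 2
D: A1 gives 9 transactions, not 2
E: A2 gives 8 transactions, not 6
B: all counts match (2,6)

Answer: B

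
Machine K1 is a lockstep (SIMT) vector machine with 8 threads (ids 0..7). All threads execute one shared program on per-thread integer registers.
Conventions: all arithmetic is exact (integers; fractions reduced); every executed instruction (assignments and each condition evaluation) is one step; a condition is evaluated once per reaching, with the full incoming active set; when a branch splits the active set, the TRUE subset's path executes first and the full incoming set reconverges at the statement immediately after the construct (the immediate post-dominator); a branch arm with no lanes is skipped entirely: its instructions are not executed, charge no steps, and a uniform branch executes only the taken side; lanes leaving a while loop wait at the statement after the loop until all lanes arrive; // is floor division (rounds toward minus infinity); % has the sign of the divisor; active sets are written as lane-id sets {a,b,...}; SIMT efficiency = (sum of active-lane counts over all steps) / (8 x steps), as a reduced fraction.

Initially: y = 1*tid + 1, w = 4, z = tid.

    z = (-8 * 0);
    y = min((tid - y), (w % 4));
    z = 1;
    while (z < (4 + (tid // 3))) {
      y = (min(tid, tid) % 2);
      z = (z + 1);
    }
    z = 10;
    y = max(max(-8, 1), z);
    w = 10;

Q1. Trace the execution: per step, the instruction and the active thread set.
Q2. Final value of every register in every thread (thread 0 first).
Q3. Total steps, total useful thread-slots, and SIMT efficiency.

step 0: z <- (-8 * 0)                {0,1,2,3,4,5,6,7}
step 1: y <- min((tid - y), (w % 4)) {0,1,2,3,4,5,6,7}
step 2: z <- 1                       {0,1,2,3,4,5,6,7}
step 3: eval (z < (4 + (tid // 3)))  {0,1,2,3,4,5,6,7}
step 4: y <- (min(tid, tid) % 2)     {0,1,2,3,4,5,6,7}
step 5: z <- (z + 1)                 {0,1,2,3,4,5,6,7}
step 6: eval (z < (4 + (tid // 3)))  {0,1,2,3,4,5,6,7}
step 7: y <- (min(tid, tid) % 2)     {0,1,2,3,4,5,6,7}
step 8: z <- (z + 1)                 {0,1,2,3,4,5,6,7}
step 9: eval (z < (4 + (tid // 3)))  {0,1,2,3,4,5,6,7}
step 10: y <- (min(tid, tid) % 2)     {0,1,2,3,4,5,6,7}
step 11: z <- (z + 1)                 {0,1,2,3,4,5,6,7}
step 12: eval (z < (4 + (tid // 3)))  {0,1,2,3,4,5,6,7}
step 13: y <- (min(tid, tid) % 2)     {3,4,5,6,7}
step 14: z <- (z + 1)                 {3,4,5,6,7}
step 15: eval (z < (4 + (tid // 3)))  {3,4,5,6,7}
step 16: y <- (min(tid, tid) % 2)     {6,7}
step 17: z <- (z + 1)                 {6,7}
step 18: eval (z < (4 + (tid // 3)))  {6,7}
step 19: z <- 10                      {0,1,2,3,4,5,6,7}
step 20: y <- max(max(-8, 1), z)      {0,1,2,3,4,5,6,7}
step 21: w <- 10                      {0,1,2,3,4,5,6,7}

Answer: 22 steps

y: 10,10,10,10,10,10,10,10
w: 10,10,10,10,10,10,10,10
z: 10,10,10,10,10,10,10,10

steps = 22; useful = 149; efficiency = 149/176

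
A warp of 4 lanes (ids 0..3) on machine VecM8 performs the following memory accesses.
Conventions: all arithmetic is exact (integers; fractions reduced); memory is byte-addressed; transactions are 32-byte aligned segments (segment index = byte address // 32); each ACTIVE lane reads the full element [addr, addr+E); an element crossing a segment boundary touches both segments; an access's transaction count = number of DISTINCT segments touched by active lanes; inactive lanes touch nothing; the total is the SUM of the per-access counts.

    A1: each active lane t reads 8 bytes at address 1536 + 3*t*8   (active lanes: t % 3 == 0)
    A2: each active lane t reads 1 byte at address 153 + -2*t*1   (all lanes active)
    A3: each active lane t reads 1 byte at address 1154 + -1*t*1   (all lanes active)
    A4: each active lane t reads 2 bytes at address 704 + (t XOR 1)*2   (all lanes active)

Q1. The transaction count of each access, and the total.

A1: 2 transactions
A2: 1 transaction
A3: 2 transactions
A4: 1 transaction

Answer: 2,1,2,1; total 6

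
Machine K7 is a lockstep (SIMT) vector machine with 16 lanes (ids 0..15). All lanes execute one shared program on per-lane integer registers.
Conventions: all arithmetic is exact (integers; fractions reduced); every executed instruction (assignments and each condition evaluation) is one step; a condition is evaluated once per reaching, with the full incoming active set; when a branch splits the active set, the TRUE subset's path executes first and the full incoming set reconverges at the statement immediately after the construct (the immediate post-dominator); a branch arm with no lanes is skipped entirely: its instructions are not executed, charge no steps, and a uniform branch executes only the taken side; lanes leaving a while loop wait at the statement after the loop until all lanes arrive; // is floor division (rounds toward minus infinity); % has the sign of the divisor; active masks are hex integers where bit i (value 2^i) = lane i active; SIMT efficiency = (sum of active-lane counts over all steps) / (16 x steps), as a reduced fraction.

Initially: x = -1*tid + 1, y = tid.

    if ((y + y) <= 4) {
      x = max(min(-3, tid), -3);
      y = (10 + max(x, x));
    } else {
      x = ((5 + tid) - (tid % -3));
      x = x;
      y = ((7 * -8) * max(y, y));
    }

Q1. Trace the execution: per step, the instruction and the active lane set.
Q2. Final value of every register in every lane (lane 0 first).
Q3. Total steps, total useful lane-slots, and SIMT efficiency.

step 0: eval ((y + y) <= 4)          0xffff
step 1: x <- max(min(-3, tid), -3)   0x0007
step 2: y <- (10 + max(x, x))        0x0007
step 3: x <- ((5 + tid) - (tid % -3)) 0xfff8
step 4: x <- x                       0xfff8
step 5: y <- ((7 * -8) * max(y, y))  0xfff8

Answer: 6 steps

x: -3,-3,-3,8,11,11,11,14,14,14,17,17,17,20,20,20
y: 7,7,7,-168,-224,-280,-336,-392,-448,-504,-560,-616,-672,-728,-784,-840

steps = 6; useful = 61; efficiency = 61/96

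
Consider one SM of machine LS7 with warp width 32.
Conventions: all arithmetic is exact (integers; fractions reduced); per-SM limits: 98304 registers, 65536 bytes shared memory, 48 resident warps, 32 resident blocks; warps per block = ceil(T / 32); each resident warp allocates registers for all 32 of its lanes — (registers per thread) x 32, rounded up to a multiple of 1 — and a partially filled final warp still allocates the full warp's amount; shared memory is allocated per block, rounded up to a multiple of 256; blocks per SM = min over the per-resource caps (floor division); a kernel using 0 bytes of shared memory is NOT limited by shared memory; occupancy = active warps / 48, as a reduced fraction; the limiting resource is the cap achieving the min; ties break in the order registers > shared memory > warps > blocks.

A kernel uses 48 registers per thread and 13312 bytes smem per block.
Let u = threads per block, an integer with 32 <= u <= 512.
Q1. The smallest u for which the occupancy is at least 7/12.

Answer: u = 193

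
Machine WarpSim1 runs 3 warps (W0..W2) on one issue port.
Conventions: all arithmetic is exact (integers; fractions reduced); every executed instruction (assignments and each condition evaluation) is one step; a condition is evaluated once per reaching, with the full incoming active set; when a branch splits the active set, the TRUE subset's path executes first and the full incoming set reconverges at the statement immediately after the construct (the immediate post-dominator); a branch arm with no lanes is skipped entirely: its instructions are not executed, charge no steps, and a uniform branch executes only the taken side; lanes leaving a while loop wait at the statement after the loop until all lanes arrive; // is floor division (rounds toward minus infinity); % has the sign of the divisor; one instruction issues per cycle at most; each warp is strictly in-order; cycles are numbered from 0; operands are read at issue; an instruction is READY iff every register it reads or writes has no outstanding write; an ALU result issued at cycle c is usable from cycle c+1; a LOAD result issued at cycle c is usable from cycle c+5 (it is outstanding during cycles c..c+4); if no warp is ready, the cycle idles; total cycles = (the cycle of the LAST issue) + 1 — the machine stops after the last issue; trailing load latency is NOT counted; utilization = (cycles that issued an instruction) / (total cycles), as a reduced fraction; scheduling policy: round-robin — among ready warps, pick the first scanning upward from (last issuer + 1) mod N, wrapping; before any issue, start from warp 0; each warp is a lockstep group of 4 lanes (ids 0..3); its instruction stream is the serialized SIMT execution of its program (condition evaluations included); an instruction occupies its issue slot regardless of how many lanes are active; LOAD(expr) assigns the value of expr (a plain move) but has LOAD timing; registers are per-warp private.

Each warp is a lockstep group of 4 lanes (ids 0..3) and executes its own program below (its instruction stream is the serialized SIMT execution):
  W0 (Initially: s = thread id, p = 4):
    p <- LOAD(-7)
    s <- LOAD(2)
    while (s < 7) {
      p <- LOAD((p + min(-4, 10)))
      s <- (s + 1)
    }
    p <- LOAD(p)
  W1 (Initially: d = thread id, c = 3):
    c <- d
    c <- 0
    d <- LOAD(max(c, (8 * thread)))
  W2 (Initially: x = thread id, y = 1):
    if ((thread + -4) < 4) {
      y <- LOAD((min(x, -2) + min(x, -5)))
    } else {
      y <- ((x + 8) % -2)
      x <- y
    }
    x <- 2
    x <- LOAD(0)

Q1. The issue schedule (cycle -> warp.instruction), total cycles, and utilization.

cycle 0: W0.I0
cycle 1: W1.I0
cycle 2: W2.I0
cycle 3: W0.I1
cycle 4: W1.I1
cycle 5: W2.I1
cycle 6: W1.I2
cycle 7: W2.I2
cycle 8: W0.I2
cycle 9: W2.I3
cycle 10: W0.I3
cycle 11: W0.I4
cycle 12: W0.I5
cycle 13: idle
cycle 14: idle
cycle 15: W0.I6
cycle 16: W0.I7
cycle 17: W0.I8
cycle 18: idle
cycle 19: idle
cycle 20: W0.I9
cycle 21: W0.I10
cycle 22: W0.I11
cycle 23: idle
cycle 24: idle
cycle 25: W0.I12
cycle 26: W0.I13
cycle 27: W0.I14
cycle 28: idle
cycle 29: idle
cycle 30: W0.I15
cycle 31: W0.I16
cycle 32: W0.I17
cycle 33: idle
cycle 34: idle
cycle 35: W0.I18

Answer: 36 cycles, utilization 13/18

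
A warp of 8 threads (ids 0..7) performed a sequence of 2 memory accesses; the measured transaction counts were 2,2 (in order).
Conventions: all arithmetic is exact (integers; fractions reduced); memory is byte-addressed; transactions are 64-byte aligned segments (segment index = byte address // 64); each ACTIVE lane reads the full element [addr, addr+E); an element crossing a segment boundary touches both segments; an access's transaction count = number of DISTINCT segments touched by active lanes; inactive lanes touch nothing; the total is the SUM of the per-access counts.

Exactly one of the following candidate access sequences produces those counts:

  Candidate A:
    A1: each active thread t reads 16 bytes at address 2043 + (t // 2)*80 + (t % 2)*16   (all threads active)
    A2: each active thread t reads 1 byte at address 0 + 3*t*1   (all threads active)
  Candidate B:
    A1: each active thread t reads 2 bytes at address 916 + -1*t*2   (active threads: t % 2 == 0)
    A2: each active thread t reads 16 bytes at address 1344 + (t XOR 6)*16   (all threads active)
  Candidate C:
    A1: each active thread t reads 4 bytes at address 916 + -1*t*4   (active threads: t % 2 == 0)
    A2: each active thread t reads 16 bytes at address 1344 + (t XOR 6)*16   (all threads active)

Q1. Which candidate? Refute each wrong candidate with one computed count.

A: A1 gives 6 transactions, not 2
B: A1 gives 1 transaction, not 2
C: all counts match (2,2)

Answer: C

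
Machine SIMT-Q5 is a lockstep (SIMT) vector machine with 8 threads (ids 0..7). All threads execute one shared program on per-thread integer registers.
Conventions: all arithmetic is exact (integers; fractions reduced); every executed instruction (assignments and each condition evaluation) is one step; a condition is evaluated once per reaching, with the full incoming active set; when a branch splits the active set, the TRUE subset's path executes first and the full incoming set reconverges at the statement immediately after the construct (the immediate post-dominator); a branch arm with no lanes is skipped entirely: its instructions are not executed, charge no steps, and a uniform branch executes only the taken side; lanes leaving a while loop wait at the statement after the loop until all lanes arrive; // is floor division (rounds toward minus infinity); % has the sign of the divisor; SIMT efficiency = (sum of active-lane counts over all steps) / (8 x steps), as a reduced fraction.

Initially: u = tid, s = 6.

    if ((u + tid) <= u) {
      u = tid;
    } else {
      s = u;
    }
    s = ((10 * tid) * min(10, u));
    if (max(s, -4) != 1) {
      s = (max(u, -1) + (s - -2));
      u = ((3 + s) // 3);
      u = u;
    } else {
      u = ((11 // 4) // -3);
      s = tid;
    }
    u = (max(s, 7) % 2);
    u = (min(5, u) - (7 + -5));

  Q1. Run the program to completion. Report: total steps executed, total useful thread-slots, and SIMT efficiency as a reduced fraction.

Answer: 10 steps, 72 useful, 9/10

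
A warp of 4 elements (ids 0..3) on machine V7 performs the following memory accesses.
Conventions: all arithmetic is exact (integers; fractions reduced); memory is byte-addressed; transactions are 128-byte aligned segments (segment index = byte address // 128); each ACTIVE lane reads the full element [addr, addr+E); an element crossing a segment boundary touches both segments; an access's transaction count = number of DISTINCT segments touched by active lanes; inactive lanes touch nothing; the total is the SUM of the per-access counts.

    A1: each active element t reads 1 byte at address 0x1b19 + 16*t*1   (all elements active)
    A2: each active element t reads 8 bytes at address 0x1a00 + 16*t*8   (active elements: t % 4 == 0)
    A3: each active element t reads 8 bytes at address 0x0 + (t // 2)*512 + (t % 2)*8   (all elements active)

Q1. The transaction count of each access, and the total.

A1: 1 transaction
A2: 1 transaction
A3: 2 transactions

Answer: 1,1,2; total 4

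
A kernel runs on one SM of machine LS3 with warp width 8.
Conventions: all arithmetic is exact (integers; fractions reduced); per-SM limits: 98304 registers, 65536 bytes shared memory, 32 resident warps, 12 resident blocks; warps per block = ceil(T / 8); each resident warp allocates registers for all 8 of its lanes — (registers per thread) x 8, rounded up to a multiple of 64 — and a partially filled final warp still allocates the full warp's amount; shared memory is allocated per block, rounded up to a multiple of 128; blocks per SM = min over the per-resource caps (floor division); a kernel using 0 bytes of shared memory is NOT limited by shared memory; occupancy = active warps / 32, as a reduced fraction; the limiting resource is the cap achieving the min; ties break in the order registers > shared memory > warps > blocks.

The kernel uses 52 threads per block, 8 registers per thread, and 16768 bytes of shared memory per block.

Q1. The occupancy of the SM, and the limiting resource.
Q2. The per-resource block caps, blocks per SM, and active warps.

Answer: occupancy 21/32, limited by shared memory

registers: 219 blocks
shared memory: 3 blocks
warps: 4 blocks
blocks: 12 blocks

Answer: 3 blocks, 21 active warps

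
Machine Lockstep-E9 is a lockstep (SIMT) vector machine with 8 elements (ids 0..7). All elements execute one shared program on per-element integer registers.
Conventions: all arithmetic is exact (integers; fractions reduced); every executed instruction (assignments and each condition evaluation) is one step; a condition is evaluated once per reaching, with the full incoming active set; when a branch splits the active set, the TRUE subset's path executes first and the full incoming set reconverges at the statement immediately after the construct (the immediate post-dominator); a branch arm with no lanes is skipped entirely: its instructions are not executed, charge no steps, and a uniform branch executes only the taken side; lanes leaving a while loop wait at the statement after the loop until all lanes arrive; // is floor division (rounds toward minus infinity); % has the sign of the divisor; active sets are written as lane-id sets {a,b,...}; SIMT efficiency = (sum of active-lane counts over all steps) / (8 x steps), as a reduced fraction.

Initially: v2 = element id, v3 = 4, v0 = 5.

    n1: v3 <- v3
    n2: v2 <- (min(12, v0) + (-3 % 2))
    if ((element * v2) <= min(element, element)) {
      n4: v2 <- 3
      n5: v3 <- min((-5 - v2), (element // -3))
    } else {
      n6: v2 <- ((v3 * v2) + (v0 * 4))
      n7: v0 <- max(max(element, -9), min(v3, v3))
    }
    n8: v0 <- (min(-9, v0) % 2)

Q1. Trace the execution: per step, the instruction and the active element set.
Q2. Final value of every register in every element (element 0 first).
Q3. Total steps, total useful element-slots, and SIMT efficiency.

step 0: v3 <- v3                     {0,1,2,3,4,5,6,7}
step 1: v2 <- (min(12, v0) + (-3 % 2)) {0,1,2,3,4,5,6,7}
step 2: eval ((element * v2) <= min(element, element)) {0,1,2,3,4,5,6,7}
step 3: v2 <- 3                      {0}
step 4: v3 <- min((-5 - v2), (element // -3)) {0}
step 5: v2 <- ((v3 * v2) + (v0 * 4)) {1,2,3,4,5,6,7}
step 6: v0 <- max(max(element, -9), min(v3, v3)) {1,2,3,4,5,6,7}
step 7: v0 <- (min(-9, v0) % 2)      {0,1,2,3,4,5,6,7}

Answer: 8 steps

v2: 3,44,44,44,44,44,44,44
v3: -8,4,4,4,4,4,4,4
v0: 1,1,1,1,1,1,1,1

steps = 8; useful = 48; efficiency = 48/64 = 3/4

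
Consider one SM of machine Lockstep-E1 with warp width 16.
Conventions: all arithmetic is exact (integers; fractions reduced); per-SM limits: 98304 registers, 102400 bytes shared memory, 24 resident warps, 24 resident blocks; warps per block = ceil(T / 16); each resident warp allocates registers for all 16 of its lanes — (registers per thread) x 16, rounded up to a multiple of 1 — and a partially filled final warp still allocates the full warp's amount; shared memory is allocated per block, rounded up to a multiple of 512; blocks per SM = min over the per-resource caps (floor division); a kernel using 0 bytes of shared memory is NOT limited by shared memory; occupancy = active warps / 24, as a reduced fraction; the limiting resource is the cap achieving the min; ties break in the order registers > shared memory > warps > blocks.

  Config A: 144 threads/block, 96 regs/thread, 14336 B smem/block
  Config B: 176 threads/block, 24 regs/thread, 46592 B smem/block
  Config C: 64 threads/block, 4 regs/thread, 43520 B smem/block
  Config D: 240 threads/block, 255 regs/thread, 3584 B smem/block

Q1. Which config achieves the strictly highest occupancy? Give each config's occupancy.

occupancies: A 3/4, B 11/12, C 1/3, D 5/8

Answer: B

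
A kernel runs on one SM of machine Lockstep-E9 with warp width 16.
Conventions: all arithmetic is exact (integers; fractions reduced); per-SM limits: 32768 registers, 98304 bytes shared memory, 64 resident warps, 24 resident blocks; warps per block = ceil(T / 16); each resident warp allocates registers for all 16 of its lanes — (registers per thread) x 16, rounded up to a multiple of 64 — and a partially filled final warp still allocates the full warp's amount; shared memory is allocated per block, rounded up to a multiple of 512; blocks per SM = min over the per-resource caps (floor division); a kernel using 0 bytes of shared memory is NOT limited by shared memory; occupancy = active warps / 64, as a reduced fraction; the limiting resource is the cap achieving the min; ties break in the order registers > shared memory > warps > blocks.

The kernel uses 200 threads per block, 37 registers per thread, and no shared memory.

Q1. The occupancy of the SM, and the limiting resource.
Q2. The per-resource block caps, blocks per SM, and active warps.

Answer: occupancy 39/64, limited by registers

registers: 3 blocks
shared memory: no limit (kernel uses none)
warps: 4 blocks
blocks: 24 blocks

Answer: 3 blocks, 39 active warps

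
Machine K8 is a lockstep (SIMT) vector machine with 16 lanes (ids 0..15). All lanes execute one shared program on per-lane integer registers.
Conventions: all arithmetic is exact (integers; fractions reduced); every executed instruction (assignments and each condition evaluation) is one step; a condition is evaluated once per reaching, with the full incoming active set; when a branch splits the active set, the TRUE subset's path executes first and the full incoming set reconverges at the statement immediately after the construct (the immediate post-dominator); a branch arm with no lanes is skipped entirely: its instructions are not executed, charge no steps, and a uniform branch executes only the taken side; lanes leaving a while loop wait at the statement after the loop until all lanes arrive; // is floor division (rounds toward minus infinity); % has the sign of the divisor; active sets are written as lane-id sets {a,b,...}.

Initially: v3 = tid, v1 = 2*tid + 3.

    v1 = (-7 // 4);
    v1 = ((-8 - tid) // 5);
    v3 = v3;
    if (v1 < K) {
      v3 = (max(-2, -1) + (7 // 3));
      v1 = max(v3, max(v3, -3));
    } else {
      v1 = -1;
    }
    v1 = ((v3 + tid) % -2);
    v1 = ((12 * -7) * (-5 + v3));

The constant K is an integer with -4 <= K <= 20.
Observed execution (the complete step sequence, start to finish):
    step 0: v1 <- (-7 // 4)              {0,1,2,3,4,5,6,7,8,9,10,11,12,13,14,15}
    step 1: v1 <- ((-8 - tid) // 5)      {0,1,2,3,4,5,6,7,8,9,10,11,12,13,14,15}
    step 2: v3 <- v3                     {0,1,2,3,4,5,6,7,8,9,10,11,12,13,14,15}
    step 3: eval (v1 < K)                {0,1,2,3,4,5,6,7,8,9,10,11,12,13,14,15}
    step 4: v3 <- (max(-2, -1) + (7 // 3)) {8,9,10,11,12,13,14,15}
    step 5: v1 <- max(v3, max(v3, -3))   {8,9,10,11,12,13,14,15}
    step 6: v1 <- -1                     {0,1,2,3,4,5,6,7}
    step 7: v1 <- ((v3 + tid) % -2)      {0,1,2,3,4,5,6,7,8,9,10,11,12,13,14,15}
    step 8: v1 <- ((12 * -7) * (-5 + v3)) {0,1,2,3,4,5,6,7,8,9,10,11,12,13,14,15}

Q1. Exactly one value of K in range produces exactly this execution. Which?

Answer: K = -3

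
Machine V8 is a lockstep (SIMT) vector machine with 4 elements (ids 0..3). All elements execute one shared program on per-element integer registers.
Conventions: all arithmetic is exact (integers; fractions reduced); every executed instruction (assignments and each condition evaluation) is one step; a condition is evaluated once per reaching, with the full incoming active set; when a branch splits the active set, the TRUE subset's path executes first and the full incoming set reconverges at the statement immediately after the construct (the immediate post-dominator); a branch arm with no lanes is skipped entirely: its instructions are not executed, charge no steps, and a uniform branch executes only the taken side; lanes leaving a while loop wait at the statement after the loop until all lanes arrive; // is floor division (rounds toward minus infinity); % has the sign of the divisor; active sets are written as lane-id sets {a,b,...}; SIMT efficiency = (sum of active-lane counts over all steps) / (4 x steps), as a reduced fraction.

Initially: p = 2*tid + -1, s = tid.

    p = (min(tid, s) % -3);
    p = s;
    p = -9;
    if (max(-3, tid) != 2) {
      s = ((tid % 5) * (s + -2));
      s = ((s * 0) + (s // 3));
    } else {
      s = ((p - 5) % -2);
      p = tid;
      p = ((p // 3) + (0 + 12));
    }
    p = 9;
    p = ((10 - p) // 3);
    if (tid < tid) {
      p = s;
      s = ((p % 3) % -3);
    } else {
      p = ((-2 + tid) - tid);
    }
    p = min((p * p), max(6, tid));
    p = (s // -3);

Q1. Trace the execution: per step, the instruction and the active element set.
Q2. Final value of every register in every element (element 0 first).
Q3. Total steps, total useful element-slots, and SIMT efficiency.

step 0: p <- (min(tid, s) % -3)      {0,1,2,3}
step 1: p <- s                       {0,1,2,3}
step 2: p <- -9                      {0,1,2,3}
step 3: eval (max(-3, tid) != 2)     {0,1,2,3}
step 4: s <- ((tid % 5) * (s + -2))  {0,1,3}
step 5: s <- ((s * 0) + (s // 3))    {0,1,3}
step 6: s <- ((p - 5) % -2)          {2}
step 7: p <- tid                     {2}
step 8: p <- ((p // 3) + (0 + 12))   {2}
step 9: p <- 9                       {0,1,2,3}
step 10: p <- ((10 - p) // 3)         {0,1,2,3}
step 11: eval (tid < tid)             {0,1,2,3}
step 12: p <- ((-2 + tid) - tid)      {0,1,2,3}
step 13: p <- min((p * p), max(6, tid)) {0,1,2,3}
step 14: p <- (s // -3)               {0,1,2,3}

Answer: 15 steps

p: 0,0,0,-1
s: 0,-1,0,1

steps = 15; useful = 49; efficiency = 49/60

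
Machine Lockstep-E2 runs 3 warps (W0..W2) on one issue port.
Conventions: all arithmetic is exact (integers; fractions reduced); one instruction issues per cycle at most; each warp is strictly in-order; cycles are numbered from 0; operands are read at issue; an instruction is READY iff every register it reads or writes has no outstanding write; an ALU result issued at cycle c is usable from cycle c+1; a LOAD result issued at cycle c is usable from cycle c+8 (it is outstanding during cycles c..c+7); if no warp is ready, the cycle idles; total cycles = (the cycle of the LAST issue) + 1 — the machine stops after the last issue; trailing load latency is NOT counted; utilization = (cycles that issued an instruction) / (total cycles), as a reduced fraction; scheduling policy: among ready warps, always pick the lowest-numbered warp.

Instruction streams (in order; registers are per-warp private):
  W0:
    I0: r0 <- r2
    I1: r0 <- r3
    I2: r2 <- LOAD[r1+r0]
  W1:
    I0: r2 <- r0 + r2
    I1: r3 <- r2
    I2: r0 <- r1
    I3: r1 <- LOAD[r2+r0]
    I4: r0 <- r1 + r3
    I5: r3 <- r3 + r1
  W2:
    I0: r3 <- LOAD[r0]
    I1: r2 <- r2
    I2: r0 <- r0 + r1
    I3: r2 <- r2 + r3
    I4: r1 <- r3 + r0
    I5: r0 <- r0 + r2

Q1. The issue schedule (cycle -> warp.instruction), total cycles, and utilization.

cycle 0: W0.I0
cycle 1: W0.I1
cycle 2: W0.I2
cycle 3: W1.I0
cycle 4: W1.I1
cycle 5: W1.I2
cycle 6: W1.I3
cycle 7: W2.I0
cycle 8: W2.I1
cycle 9: W2.I2
cycle 10: idle
cycle 11: idle
cycle 12: idle
cycle 13: idle
cycle 14: W1.I4
cycle 15: W1.I5
cycle 16: W2.I3
cycle 17: W2.I4
cycle 18: W2.I5

Answer: 19 cycles, utilization 15/19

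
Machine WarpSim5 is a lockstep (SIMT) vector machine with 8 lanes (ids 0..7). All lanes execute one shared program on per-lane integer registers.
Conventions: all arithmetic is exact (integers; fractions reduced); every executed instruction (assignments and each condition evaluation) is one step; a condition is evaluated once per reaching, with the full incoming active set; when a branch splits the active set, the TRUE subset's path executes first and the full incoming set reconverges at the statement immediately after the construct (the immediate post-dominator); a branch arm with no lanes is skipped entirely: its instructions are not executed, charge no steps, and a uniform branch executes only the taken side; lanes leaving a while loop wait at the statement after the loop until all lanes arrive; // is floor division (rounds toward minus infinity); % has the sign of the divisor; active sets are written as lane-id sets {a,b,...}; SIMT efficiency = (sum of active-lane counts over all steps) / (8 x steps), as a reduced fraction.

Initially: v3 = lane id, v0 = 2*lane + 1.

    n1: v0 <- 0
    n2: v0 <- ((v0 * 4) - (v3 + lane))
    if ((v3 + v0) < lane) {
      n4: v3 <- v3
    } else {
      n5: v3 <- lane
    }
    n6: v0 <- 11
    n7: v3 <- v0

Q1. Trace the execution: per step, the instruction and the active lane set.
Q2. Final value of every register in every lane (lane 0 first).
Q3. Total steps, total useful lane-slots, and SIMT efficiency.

step 0: v0 <- 0                      {0,1,2,3,4,5,6,7}
step 1: v0 <- ((v0 * 4) - (v3 + lane)) {0,1,2,3,4,5,6,7}
step 2: eval ((v3 + v0) < lane)      {0,1,2,3,4,5,6,7}
step 3: v3 <- v3                     {1,2,3,4,5,6,7}
step 4: v3 <- lane                   {0}
step 5: v0 <- 11                     {0,1,2,3,4,5,6,7}
step 6: v3 <- v0                     {0,1,2,3,4,5,6,7}

Answer: 7 steps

v3: 11,11,11,11,11,11,11,11
v0: 11,11,11,11,11,11,11,11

steps = 7; useful = 48; efficiency = 48/56 = 6/7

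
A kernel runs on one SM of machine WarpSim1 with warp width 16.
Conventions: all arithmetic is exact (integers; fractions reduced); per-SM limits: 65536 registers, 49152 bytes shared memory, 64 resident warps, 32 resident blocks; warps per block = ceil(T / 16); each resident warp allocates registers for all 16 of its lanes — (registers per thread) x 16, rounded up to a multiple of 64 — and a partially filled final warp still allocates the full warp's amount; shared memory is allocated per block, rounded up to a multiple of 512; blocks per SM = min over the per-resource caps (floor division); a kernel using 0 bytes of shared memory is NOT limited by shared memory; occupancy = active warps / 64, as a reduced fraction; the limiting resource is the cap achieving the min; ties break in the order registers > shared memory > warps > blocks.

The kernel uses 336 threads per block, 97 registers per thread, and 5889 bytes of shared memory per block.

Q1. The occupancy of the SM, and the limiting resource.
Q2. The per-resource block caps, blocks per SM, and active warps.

Answer: occupancy 21/64, limited by registers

registers: 1 block
shared memory: 8 blocks
warps: 3 blocks
blocks: 32 blocks

Answer: 1 block, 21 active warps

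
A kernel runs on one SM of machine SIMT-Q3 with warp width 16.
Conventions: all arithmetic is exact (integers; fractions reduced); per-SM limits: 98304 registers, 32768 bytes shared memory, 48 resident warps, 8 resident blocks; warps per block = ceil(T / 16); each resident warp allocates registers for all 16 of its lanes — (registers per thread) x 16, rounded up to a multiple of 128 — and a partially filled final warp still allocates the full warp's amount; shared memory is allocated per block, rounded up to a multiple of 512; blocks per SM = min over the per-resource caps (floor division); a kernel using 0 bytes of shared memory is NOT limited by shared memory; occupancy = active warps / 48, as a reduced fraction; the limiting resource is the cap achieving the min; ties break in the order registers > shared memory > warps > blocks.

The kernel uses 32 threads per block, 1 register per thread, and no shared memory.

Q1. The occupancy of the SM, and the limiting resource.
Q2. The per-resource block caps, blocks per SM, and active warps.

Answer: occupancy 1/3, limited by blocks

registers: 384 blocks
shared memory: no limit (kernel uses none)
warps: 24 blocks
blocks: 8 blocks

Answer: 8 blocks, 16 active warps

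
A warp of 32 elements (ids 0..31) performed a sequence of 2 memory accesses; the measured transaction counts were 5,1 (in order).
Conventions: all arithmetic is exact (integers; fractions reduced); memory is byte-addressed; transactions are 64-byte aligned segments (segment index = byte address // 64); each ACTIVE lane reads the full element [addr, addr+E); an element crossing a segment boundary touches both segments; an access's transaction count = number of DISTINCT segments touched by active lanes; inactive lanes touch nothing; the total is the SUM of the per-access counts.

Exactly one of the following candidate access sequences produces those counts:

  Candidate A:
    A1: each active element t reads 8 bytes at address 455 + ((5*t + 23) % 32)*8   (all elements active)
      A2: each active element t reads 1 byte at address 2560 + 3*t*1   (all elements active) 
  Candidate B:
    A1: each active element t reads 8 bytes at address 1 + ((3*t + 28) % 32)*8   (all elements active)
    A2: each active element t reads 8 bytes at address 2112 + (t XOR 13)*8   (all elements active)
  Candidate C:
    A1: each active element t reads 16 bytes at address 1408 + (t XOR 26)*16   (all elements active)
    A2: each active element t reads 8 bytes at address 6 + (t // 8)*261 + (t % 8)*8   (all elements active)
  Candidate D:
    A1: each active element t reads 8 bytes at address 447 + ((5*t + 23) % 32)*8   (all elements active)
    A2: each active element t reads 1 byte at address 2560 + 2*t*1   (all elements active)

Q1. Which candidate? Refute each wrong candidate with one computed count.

A: A2 gives 2 transactions, not 1
B: A2 gives 4 transactions, not 1
C: A1 gives 8 transactions, not 5
D: all counts match (5,1)

Answer: D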